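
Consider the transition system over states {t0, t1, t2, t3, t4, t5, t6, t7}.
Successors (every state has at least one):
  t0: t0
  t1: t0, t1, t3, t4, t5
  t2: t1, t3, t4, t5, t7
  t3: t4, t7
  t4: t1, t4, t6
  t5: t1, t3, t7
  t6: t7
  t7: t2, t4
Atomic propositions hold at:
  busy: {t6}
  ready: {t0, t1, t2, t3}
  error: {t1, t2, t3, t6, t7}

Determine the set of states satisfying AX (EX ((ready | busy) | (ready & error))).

Sat(ready | busy) = {t0, t1, t2, t3, t6}
Sat(ready & error) = {t1, t2, t3}
Sat((ready | busy) | (ready & error)) = {t0, t1, t2, t3, t6}
Sat(EX ((ready | busy) | (ready & error))) = {s : some successor in {t0, t1, t2, t3, t6}} = {t0, t1, t2, t4, t5, t7}
Sat(AX (EX ((ready | busy) | (ready & error)))) = {s : every successor in {t0, t1, t2, t4, t5, t7}} = {t0, t3, t6, t7}

{t0, t3, t6, t7}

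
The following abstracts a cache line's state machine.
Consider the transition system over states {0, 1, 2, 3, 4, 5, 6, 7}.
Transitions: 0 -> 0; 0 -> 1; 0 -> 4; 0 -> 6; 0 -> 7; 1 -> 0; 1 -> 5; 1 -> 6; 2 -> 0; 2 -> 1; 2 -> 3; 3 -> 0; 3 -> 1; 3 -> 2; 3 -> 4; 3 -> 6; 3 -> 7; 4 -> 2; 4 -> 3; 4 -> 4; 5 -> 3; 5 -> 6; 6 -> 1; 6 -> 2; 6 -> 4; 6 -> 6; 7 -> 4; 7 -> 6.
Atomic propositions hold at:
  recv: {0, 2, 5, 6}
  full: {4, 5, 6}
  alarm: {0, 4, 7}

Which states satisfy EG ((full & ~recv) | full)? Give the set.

{4, 5, 6}

Sat(~recv) = {1, 3, 4, 7}
Sat(full & ~recv) = {4}
Sat((full & ~recv) | full) = {4, 5, 6}
EG ((full & ~recv) | full): greatest fixpoint, start Z0 = {4, 5, 6}, keep only states in Sat with some successor in Z. Already a fixed point.
Sat(EG ((full & ~recv) | full)) = {4, 5, 6}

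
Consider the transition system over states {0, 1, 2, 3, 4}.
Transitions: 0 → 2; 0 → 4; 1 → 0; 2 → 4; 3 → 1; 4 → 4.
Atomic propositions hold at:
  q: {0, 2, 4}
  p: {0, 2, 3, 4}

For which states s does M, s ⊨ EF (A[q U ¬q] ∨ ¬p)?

Sat(¬q) = {1, 3}
A[q U ¬q]: least fixpoint, start Z0 = Sat(¬q) = {1, 3}, add states in Sat(q) with every successor in Z. Already a fixed point.
Sat(A[q U ¬q]) = {1, 3}
Sat(¬p) = {1}
Sat(A[q U ¬q] ∨ ¬p) = {1, 3}
EF (A[q U ¬q] ∨ ¬p): least fixpoint, start Z0 = {1, 3}, add states with some successor in Z. Already a fixed point.
Sat(EF (A[q U ¬q] ∨ ¬p)) = {1, 3}

{1, 3}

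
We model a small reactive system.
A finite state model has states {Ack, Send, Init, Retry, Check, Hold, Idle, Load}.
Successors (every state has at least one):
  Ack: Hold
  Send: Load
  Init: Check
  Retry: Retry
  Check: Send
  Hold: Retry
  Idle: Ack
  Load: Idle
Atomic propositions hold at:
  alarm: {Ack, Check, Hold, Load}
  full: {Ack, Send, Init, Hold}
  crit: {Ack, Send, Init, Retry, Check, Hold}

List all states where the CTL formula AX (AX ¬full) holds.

{Ack, Send, Retry, Check, Hold}

Sat(¬full) = {Retry, Check, Idle, Load}
Sat(AX ¬full) = {s : every successor in {Retry, Check, Idle, Load}} = {Send, Init, Retry, Hold, Load}
Sat(AX (AX ¬full)) = {s : every successor in {Send, Init, Retry, Hold, Load}} = {Ack, Send, Retry, Check, Hold}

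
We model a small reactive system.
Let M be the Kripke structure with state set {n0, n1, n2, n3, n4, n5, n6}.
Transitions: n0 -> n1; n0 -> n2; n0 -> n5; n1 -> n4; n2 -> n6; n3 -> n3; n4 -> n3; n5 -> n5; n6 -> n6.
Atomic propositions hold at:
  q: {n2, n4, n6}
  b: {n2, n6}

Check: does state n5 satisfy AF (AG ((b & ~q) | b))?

Sat(~q) = {n0, n1, n3, n5}
Sat(b & ~q) = ∅
Sat((b & ~q) | b) = {n2, n6}
AG ((b & ~q) | b): greatest fixpoint, start Z0 = {n2, n6}, keep only states in Sat with every successor in Z. Already a fixed point.
Sat(AG ((b & ~q) | b)) = {n2, n6}
AF (AG ((b & ~q) | b)): least fixpoint, start Z0 = {n2, n6}, add states with every successor in Z. Already a fixed point.
Sat(AF (AG ((b & ~q) | b))) = {n2, n6}
n5 ∉ Sat(AF (AG ((b & ~q) | b))) = {n2, n6}, so the formula does not hold at n5.

No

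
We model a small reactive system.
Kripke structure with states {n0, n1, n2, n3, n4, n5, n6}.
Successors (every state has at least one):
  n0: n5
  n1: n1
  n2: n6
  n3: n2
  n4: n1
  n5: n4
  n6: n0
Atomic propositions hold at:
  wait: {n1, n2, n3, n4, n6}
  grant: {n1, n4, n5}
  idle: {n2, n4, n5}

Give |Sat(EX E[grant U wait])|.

E[grant U wait]: least fixpoint, start Z0 = Sat(wait) = {n1, n2, n3, n4, n6}, add states in Sat(grant) with some successor in Z. Z1 = {n1, n2, n3, n4, n5, n6}; fixed.
Sat(E[grant U wait]) = {n1, n2, n3, n4, n5, n6}
Sat(EX E[grant U wait]) = {s : some successor in {n1, n2, n3, n4, n5, n6}} = {n0, n1, n2, n3, n4, n5}
|Sat(EX E[grant U wait])| = |{n0, n1, n2, n3, n4, n5}| = 6.

6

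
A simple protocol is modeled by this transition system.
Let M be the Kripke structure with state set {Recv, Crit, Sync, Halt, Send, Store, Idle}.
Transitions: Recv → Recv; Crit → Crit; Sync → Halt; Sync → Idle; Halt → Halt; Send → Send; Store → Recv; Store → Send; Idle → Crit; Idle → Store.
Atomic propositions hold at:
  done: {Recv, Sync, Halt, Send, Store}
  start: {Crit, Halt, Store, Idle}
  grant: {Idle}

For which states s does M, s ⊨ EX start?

{Crit, Sync, Halt, Idle}

Sat(EX start) = {s : some successor in {Crit, Halt, Store, Idle}} = {Crit, Sync, Halt, Idle}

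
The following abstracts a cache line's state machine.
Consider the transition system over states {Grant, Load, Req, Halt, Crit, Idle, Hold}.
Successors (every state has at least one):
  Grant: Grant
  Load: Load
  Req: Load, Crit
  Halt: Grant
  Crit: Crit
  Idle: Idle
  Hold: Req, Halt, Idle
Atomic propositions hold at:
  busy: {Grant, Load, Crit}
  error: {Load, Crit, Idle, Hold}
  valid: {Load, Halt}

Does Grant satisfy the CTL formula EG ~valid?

Yes

Sat(~valid) = {Grant, Req, Crit, Idle, Hold}
EG ~valid: greatest fixpoint, start Z0 = {Grant, Req, Crit, Idle, Hold}, keep only states in Sat with some successor in Z. Already a fixed point.
Sat(EG ~valid) = {Grant, Req, Crit, Idle, Hold}
Grant ∈ Sat(EG ~valid) = {Grant, Req, Crit, Idle, Hold}, so the formula holds at Grant.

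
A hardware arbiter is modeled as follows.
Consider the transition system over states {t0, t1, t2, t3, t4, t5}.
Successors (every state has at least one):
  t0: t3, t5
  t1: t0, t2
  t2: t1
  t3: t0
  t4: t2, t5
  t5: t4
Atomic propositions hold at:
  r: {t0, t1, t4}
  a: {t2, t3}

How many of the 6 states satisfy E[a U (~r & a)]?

2

Sat(~r) = {t2, t3, t5}
Sat(~r & a) = {t2, t3}
E[a U (~r & a)]: least fixpoint, start Z0 = Sat((~r & a)) = {t2, t3}, add states in Sat(a) with some successor in Z. Already a fixed point.
Sat(E[a U (~r & a)]) = {t2, t3}
|Sat(E[a U (~r & a)])| = |{t2, t3}| = 2.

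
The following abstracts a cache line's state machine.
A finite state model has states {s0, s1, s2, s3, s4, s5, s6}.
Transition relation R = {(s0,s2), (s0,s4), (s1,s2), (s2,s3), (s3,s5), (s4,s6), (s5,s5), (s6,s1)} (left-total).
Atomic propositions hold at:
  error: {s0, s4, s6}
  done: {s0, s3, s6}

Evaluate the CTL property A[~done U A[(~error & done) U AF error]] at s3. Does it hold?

Sat(~done) = {s1, s2, s4, s5}
Sat(~error) = {s1, s2, s3, s5}
Sat(~error & done) = {s3}
AF error: least fixpoint, start Z0 = {s0, s4, s6}, add states with every successor in Z. Already a fixed point.
Sat(AF error) = {s0, s4, s6}
A[(~error & done) U AF error]: least fixpoint, start Z0 = Sat(AF error) = {s0, s4, s6}, add states in Sat(~error & done) with every successor in Z. Already a fixed point.
Sat(A[(~error & done) U AF error]) = {s0, s4, s6}
A[~done U A[(~error & done) U AF error]]: least fixpoint, start Z0 = Sat(A[(~error & done) U AF error]) = {s0, s4, s6}, add states in Sat(~done) with every successor in Z. Already a fixed point.
Sat(A[~done U A[(~error & done) U AF error]]) = {s0, s4, s6}
s3 ∉ Sat(A[~done U A[(~error & done) U AF error]]) = {s0, s4, s6}, so the formula does not hold at s3.

No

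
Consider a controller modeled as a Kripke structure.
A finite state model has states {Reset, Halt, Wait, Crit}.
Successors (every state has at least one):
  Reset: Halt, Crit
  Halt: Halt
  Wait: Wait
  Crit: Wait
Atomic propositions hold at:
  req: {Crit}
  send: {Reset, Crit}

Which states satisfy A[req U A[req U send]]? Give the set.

{Reset, Crit}

A[req U send]: least fixpoint, start Z0 = Sat(send) = {Reset, Crit}, add states in Sat(req) with every successor in Z. Already a fixed point.
Sat(A[req U send]) = {Reset, Crit}
A[req U A[req U send]]: least fixpoint, start Z0 = Sat(A[req U send]) = {Reset, Crit}, add states in Sat(req) with every successor in Z. Already a fixed point.
Sat(A[req U A[req U send]]) = {Reset, Crit}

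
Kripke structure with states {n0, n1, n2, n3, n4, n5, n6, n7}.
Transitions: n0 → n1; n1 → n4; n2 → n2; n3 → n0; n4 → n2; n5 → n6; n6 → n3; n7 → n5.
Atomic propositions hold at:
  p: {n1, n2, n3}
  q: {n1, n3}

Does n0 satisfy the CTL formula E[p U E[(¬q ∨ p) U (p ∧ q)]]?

Sat(¬q) = {n0, n2, n4, n5, n6, n7}
Sat(¬q ∨ p) = {n0, n1, n2, n3, n4, n5, n6, n7}
Sat(p ∧ q) = {n1, n3}
E[(¬q ∨ p) U (p ∧ q)]: least fixpoint, start Z0 = Sat((p ∧ q)) = {n1, n3}, add states in Sat(¬q ∨ p) with some successor in Z. Z1 = {n0, n1, n3, n6}; Z2 = {n0, n1, n3, n5, n6}; Z3 = {n0, n1, n3, n5, n6, n7}; fixed.
Sat(E[(¬q ∨ p) U (p ∧ q)]) = {n0, n1, n3, n5, n6, n7}
E[p U E[(¬q ∨ p) U (p ∧ q)]]: least fixpoint, start Z0 = Sat(E[(¬q ∨ p) U (p ∧ q)]) = {n0, n1, n3, n5, n6, n7}, add states in Sat(p) with some successor in Z. Already a fixed point.
Sat(E[p U E[(¬q ∨ p) U (p ∧ q)]]) = {n0, n1, n3, n5, n6, n7}
n0 ∈ Sat(E[p U E[(¬q ∨ p) U (p ∧ q)]]) = {n0, n1, n3, n5, n6, n7}, so the formula holds at n0.

Yes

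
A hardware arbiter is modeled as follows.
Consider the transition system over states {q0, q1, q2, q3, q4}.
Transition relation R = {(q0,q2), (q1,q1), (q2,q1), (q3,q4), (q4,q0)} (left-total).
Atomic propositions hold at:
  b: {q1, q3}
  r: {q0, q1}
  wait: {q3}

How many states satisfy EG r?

1

EG r: greatest fixpoint, start Z0 = {q0, q1}, keep only states in Sat with some successor in Z. Z1 = {q1}; fixed.
Sat(EG r) = {q1}
|Sat(EG r)| = |{q1}| = 1.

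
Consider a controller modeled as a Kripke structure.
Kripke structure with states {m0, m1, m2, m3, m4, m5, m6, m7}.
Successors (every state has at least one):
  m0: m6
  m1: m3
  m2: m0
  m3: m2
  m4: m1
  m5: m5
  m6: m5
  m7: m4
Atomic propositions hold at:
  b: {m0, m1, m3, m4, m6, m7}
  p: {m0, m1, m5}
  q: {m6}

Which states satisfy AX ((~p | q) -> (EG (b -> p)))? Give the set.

{m2, m4, m5, m6}

Sat(~p) = {m2, m3, m4, m6, m7}
Sat(~p | q) = {m2, m3, m4, m6, m7}
Sat(b -> p) = {m0, m1, m2, m5}
EG (b -> p): greatest fixpoint, start Z0 = {m0, m1, m2, m5}, keep only states in Sat with some successor in Z. Z1 = {m2, m5}; Z2 = {m5}; fixed.
Sat(EG (b -> p)) = {m5}
Sat((~p | q) -> (EG (b -> p))) = {m0, m1, m5}
Sat(AX ((~p | q) -> (EG (b -> p)))) = {s : every successor in {m0, m1, m5}} = {m2, m4, m5, m6}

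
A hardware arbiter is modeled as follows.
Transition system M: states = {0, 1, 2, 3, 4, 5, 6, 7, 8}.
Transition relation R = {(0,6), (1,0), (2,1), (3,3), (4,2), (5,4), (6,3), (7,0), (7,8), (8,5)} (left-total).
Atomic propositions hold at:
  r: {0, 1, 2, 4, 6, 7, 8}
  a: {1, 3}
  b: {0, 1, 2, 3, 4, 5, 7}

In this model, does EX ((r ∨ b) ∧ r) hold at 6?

Sat(r ∨ b) = {0, 1, 2, 3, 4, 5, 6, 7, 8}
Sat((r ∨ b) ∧ r) = {0, 1, 2, 4, 6, 7, 8}
Sat(EX ((r ∨ b) ∧ r)) = {s : some successor in {0, 1, 2, 4, 6, 7, 8}} = {0, 1, 2, 4, 5, 7}
6 ∉ Sat(EX ((r ∨ b) ∧ r)) = {0, 1, 2, 4, 5, 7}, so the formula does not hold at 6.

No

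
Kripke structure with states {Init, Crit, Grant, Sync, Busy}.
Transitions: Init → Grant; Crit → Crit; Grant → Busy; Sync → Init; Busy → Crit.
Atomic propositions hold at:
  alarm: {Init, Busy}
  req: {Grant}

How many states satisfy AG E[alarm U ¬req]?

2

Sat(¬req) = {Init, Crit, Sync, Busy}
E[alarm U ¬req]: least fixpoint, start Z0 = Sat(¬req) = {Init, Crit, Sync, Busy}, add states in Sat(alarm) with some successor in Z. Already a fixed point.
Sat(E[alarm U ¬req]) = {Init, Crit, Sync, Busy}
AG E[alarm U ¬req]: greatest fixpoint, start Z0 = {Init, Crit, Sync, Busy}, keep only states in Sat with every successor in Z. Z1 = {Crit, Sync, Busy}; Z2 = {Crit, Busy}; fixed.
Sat(AG E[alarm U ¬req]) = {Crit, Busy}
|Sat(AG E[alarm U ¬req])| = |{Crit, Busy}| = 2.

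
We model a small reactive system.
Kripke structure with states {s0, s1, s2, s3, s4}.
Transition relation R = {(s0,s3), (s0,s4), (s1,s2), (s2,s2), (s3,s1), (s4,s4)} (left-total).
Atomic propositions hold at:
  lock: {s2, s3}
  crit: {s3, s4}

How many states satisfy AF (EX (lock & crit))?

1

Sat(lock & crit) = {s3}
Sat(EX (lock & crit)) = {s : some successor in {s3}} = {s0}
AF (EX (lock & crit)): least fixpoint, start Z0 = {s0}, add states with every successor in Z. Already a fixed point.
Sat(AF (EX (lock & crit))) = {s0}
|Sat(AF (EX (lock & crit)))| = |{s0}| = 1.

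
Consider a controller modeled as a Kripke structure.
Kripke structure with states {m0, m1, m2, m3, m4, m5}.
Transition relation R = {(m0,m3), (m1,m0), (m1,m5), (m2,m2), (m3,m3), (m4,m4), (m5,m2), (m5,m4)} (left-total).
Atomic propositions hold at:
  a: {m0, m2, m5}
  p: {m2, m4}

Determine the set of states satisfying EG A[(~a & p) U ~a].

{m3, m4}

Sat(~a) = {m1, m3, m4}
Sat(~a & p) = {m4}
A[(~a & p) U ~a]: least fixpoint, start Z0 = Sat(~a) = {m1, m3, m4}, add states in Sat(~a & p) with every successor in Z. Already a fixed point.
Sat(A[(~a & p) U ~a]) = {m1, m3, m4}
EG A[(~a & p) U ~a]: greatest fixpoint, start Z0 = {m1, m3, m4}, keep only states in Sat with some successor in Z. Z1 = {m3, m4}; fixed.
Sat(EG A[(~a & p) U ~a]) = {m3, m4}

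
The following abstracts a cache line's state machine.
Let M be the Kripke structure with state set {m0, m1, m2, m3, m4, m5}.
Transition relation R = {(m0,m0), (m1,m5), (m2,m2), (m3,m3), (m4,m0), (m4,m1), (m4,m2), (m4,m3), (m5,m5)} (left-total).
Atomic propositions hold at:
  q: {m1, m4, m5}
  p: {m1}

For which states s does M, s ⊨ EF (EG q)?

{m1, m4, m5}

EG q: greatest fixpoint, start Z0 = {m1, m4, m5}, keep only states in Sat with some successor in Z. Already a fixed point.
Sat(EG q) = {m1, m4, m5}
EF (EG q): least fixpoint, start Z0 = {m1, m4, m5}, add states with some successor in Z. Already a fixed point.
Sat(EF (EG q)) = {m1, m4, m5}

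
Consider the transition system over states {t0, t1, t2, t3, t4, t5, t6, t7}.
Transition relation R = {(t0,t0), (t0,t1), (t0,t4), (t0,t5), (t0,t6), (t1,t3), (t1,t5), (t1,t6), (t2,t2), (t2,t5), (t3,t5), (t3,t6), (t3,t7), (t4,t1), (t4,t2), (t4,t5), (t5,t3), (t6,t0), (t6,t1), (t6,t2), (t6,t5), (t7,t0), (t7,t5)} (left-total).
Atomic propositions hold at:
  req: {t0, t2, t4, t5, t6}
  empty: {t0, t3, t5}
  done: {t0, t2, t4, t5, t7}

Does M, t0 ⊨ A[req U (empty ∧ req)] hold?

Sat(empty ∧ req) = {t0, t5}
A[req U (empty ∧ req)]: least fixpoint, start Z0 = Sat((empty ∧ req)) = {t0, t5}, add states in Sat(req) with every successor in Z. Already a fixed point.
Sat(A[req U (empty ∧ req)]) = {t0, t5}
t0 ∈ Sat(A[req U (empty ∧ req)]) = {t0, t5}, so the formula holds at t0.

Yes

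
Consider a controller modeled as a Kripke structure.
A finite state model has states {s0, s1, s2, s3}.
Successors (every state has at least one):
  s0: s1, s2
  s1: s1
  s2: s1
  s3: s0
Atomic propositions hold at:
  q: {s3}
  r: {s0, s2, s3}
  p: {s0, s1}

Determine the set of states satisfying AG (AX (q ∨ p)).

Sat(q ∨ p) = {s0, s1, s3}
Sat(AX (q ∨ p)) = {s : every successor in {s0, s1, s3}} = {s1, s2, s3}
AG (AX (q ∨ p)): greatest fixpoint, start Z0 = {s1, s2, s3}, keep only states in Sat with every successor in Z. Z1 = {s1, s2}; fixed.
Sat(AG (AX (q ∨ p))) = {s1, s2}

{s1, s2}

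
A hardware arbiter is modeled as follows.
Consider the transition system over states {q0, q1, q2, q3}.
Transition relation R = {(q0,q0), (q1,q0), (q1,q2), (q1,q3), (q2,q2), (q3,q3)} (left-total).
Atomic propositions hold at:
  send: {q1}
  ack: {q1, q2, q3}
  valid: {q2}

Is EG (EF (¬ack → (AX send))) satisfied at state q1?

Yes

Sat(¬ack) = {q0}
Sat(AX send) = {s : every successor in {q1}} = ∅
Sat(¬ack → (AX send)) = {q1, q2, q3}
EF (¬ack → (AX send)): least fixpoint, start Z0 = {q1, q2, q3}, add states with some successor in Z. Already a fixed point.
Sat(EF (¬ack → (AX send))) = {q1, q2, q3}
EG (EF (¬ack → (AX send))): greatest fixpoint, start Z0 = {q1, q2, q3}, keep only states in Sat with some successor in Z. Already a fixed point.
Sat(EG (EF (¬ack → (AX send)))) = {q1, q2, q3}
q1 ∈ Sat(EG (EF (¬ack → (AX send)))) = {q1, q2, q3}, so the formula holds at q1.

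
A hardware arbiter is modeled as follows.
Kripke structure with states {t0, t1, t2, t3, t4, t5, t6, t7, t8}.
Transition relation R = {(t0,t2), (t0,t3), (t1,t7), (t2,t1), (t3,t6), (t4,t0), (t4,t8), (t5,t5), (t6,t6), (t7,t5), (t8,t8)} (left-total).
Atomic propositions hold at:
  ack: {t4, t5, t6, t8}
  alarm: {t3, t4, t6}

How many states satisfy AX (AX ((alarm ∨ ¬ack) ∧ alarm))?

2

Sat(¬ack) = {t0, t1, t2, t3, t7}
Sat(alarm ∨ ¬ack) = {t0, t1, t2, t3, t4, t6, t7}
Sat((alarm ∨ ¬ack) ∧ alarm) = {t3, t4, t6}
Sat(AX ((alarm ∨ ¬ack) ∧ alarm)) = {s : every successor in {t3, t4, t6}} = {t3, t6}
Sat(AX (AX ((alarm ∨ ¬ack) ∧ alarm))) = {s : every successor in {t3, t6}} = {t3, t6}
|Sat(AX (AX ((alarm ∨ ¬ack) ∧ alarm)))| = |{t3, t6}| = 2.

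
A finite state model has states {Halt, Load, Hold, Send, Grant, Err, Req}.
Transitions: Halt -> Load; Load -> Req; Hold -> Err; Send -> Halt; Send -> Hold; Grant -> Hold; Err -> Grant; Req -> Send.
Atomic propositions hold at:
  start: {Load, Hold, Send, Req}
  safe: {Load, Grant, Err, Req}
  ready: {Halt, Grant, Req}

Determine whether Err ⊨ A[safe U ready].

A[safe U ready]: least fixpoint, start Z0 = Sat(ready) = {Halt, Grant, Req}, add states in Sat(safe) with every successor in Z. Z1 = {Halt, Load, Grant, Err, Req}; fixed.
Sat(A[safe U ready]) = {Halt, Load, Grant, Err, Req}
Err ∈ Sat(A[safe U ready]) = {Halt, Load, Grant, Err, Req}, so the formula holds at Err.

Yes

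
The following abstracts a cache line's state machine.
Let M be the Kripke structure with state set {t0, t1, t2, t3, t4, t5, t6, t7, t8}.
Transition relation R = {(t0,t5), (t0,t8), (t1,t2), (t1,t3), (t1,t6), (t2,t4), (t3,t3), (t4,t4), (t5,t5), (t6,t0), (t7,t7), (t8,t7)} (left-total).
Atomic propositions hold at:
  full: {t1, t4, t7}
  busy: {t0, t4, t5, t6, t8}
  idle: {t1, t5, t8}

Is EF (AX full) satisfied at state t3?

No

Sat(AX full) = {s : every successor in {t1, t4, t7}} = {t2, t4, t7, t8}
EF (AX full): least fixpoint, start Z0 = {t2, t4, t7, t8}, add states with some successor in Z. Z1 = {t0, t1, t2, t4, t7, t8}; Z2 = {t0, t1, t2, t4, t6, t7, t8}; fixed.
Sat(EF (AX full)) = {t0, t1, t2, t4, t6, t7, t8}
t3 ∉ Sat(EF (AX full)) = {t0, t1, t2, t4, t6, t7, t8}, so the formula does not hold at t3.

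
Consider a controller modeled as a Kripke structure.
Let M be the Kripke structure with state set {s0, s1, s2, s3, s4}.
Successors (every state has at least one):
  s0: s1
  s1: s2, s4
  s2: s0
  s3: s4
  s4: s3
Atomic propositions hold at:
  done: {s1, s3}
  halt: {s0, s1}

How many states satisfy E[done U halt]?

2

E[done U halt]: least fixpoint, start Z0 = Sat(halt) = {s0, s1}, add states in Sat(done) with some successor in Z. Already a fixed point.
Sat(E[done U halt]) = {s0, s1}
|Sat(E[done U halt])| = |{s0, s1}| = 2.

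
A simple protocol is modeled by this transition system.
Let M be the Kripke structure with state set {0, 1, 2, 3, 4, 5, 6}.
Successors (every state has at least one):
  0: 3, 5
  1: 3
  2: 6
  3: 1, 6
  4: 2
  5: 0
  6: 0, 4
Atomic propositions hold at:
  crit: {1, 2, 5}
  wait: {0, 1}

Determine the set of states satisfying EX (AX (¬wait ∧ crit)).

{6}

Sat(¬wait) = {2, 3, 4, 5, 6}
Sat(¬wait ∧ crit) = {2, 5}
Sat(AX (¬wait ∧ crit)) = {s : every successor in {2, 5}} = {4}
Sat(EX (AX (¬wait ∧ crit))) = {s : some successor in {4}} = {6}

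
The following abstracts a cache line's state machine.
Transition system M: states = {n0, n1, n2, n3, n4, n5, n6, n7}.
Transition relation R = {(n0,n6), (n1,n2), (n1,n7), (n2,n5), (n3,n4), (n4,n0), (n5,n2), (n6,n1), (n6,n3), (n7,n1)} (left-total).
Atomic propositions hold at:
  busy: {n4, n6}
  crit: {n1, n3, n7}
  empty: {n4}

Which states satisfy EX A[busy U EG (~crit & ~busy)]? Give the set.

{n1, n2, n5}

Sat(~crit) = {n0, n2, n4, n5, n6}
Sat(~busy) = {n0, n1, n2, n3, n5, n7}
Sat(~crit & ~busy) = {n0, n2, n5}
EG (~crit & ~busy): greatest fixpoint, start Z0 = {n0, n2, n5}, keep only states in Sat with some successor in Z. Z1 = {n2, n5}; fixed.
Sat(EG (~crit & ~busy)) = {n2, n5}
A[busy U EG (~crit & ~busy)]: least fixpoint, start Z0 = Sat(EG (~crit & ~busy)) = {n2, n5}, add states in Sat(busy) with every successor in Z. Already a fixed point.
Sat(A[busy U EG (~crit & ~busy)]) = {n2, n5}
Sat(EX A[busy U EG (~crit & ~busy)]) = {s : some successor in {n2, n5}} = {n1, n2, n5}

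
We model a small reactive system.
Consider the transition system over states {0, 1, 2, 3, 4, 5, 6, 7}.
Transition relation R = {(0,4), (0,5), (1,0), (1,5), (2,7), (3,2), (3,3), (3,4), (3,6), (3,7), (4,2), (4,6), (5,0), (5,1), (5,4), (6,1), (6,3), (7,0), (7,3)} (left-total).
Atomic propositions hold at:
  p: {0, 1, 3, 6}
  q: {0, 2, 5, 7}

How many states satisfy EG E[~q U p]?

Sat(~q) = {1, 3, 4, 6}
E[~q U p]: least fixpoint, start Z0 = Sat(p) = {0, 1, 3, 6}, add states in Sat(~q) with some successor in Z. Z1 = {0, 1, 3, 4, 6}; fixed.
Sat(E[~q U p]) = {0, 1, 3, 4, 6}
EG E[~q U p]: greatest fixpoint, start Z0 = {0, 1, 3, 4, 6}, keep only states in Sat with some successor in Z. Already a fixed point.
Sat(EG E[~q U p]) = {0, 1, 3, 4, 6}
|Sat(EG E[~q U p])| = |{0, 1, 3, 4, 6}| = 5.

5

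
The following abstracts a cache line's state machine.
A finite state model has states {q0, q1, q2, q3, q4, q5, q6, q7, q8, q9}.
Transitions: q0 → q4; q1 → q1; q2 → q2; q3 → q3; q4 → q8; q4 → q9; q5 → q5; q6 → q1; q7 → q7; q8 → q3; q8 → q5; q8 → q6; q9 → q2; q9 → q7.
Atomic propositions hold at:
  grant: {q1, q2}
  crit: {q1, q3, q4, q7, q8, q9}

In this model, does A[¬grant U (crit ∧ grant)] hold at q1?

Yes

Sat(¬grant) = {q0, q3, q4, q5, q6, q7, q8, q9}
Sat(crit ∧ grant) = {q1}
A[¬grant U (crit ∧ grant)]: least fixpoint, start Z0 = Sat((crit ∧ grant)) = {q1}, add states in Sat(¬grant) with every successor in Z. Z1 = {q1, q6}; fixed.
Sat(A[¬grant U (crit ∧ grant)]) = {q1, q6}
q1 ∈ Sat(A[¬grant U (crit ∧ grant)]) = {q1, q6}, so the formula holds at q1.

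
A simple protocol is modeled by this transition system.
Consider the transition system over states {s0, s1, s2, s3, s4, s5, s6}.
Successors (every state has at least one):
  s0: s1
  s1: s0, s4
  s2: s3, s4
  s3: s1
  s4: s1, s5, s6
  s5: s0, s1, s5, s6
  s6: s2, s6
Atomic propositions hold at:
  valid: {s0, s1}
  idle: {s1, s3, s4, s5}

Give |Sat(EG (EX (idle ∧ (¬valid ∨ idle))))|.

6

Sat(¬valid) = {s2, s3, s4, s5, s6}
Sat(¬valid ∨ idle) = {s1, s2, s3, s4, s5, s6}
Sat(idle ∧ (¬valid ∨ idle)) = {s1, s3, s4, s5}
Sat(EX (idle ∧ (¬valid ∨ idle))) = {s : some successor in {s1, s3, s4, s5}} = {s0, s1, s2, s3, s4, s5}
EG (EX (idle ∧ (¬valid ∨ idle))): greatest fixpoint, start Z0 = {s0, s1, s2, s3, s4, s5}, keep only states in Sat with some successor in Z. Already a fixed point.
Sat(EG (EX (idle ∧ (¬valid ∨ idle)))) = {s0, s1, s2, s3, s4, s5}
|Sat(EG (EX (idle ∧ (¬valid ∨ idle))))| = |{s0, s1, s2, s3, s4, s5}| = 6.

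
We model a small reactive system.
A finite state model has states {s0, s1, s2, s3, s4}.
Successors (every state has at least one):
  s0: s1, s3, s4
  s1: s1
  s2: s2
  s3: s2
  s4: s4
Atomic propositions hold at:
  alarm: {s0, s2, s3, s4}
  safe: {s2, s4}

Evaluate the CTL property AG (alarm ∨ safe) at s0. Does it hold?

No

Sat(alarm ∨ safe) = {s0, s2, s3, s4}
AG (alarm ∨ safe): greatest fixpoint, start Z0 = {s0, s2, s3, s4}, keep only states in Sat with every successor in Z. Z1 = {s2, s3, s4}; fixed.
Sat(AG (alarm ∨ safe)) = {s2, s3, s4}
s0 ∉ Sat(AG (alarm ∨ safe)) = {s2, s3, s4}, so the formula does not hold at s0.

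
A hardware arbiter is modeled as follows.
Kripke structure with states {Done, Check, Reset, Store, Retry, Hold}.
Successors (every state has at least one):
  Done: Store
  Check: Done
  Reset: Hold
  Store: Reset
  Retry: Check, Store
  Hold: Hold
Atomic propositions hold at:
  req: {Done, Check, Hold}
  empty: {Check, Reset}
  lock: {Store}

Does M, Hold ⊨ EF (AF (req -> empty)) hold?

No

Sat(req -> empty) = {Check, Reset, Store, Retry}
AF (req -> empty): least fixpoint, start Z0 = {Check, Reset, Store, Retry}, add states with every successor in Z. Z1 = {Done, Check, Reset, Store, Retry}; fixed.
Sat(AF (req -> empty)) = {Done, Check, Reset, Store, Retry}
EF (AF (req -> empty)): least fixpoint, start Z0 = {Done, Check, Reset, Store, Retry}, add states with some successor in Z. Already a fixed point.
Sat(EF (AF (req -> empty))) = {Done, Check, Reset, Store, Retry}
Hold ∉ Sat(EF (AF (req -> empty))) = {Done, Check, Reset, Store, Retry}, so the formula does not hold at Hold.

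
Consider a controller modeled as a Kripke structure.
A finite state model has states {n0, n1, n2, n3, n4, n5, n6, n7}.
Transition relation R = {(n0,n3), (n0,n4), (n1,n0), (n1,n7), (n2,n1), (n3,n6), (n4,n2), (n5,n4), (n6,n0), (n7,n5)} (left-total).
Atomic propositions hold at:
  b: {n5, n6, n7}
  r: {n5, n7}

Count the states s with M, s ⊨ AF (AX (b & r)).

Sat(b & r) = {n5, n7}
Sat(AX (b & r)) = {s : every successor in {n5, n7}} = {n7}
AF (AX (b & r)): least fixpoint, start Z0 = {n7}, add states with every successor in Z. Already a fixed point.
Sat(AF (AX (b & r))) = {n7}
|Sat(AF (AX (b & r)))| = |{n7}| = 1.

1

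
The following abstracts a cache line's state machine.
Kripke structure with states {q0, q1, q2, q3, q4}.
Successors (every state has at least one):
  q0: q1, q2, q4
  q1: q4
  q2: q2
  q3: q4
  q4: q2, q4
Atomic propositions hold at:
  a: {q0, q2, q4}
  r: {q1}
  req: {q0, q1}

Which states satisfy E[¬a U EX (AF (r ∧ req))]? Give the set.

Sat(¬a) = {q1, q3}
Sat(r ∧ req) = {q1}
AF (r ∧ req): least fixpoint, start Z0 = {q1}, add states with every successor in Z. Already a fixed point.
Sat(AF (r ∧ req)) = {q1}
Sat(EX (AF (r ∧ req))) = {s : some successor in {q1}} = {q0}
E[¬a U EX (AF (r ∧ req))]: least fixpoint, start Z0 = Sat(EX (AF (r ∧ req))) = {q0}, add states in Sat(¬a) with some successor in Z. Already a fixed point.
Sat(E[¬a U EX (AF (r ∧ req))]) = {q0}

{q0}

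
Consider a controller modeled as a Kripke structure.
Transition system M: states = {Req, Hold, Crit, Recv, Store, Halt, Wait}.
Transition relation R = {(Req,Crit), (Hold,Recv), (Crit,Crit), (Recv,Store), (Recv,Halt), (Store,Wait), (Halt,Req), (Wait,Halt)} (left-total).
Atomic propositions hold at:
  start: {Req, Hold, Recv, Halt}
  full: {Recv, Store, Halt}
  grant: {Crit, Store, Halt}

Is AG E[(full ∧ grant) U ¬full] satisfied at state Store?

Sat(full ∧ grant) = {Store, Halt}
Sat(¬full) = {Req, Hold, Crit, Wait}
E[(full ∧ grant) U ¬full]: least fixpoint, start Z0 = Sat(¬full) = {Req, Hold, Crit, Wait}, add states in Sat(full ∧ grant) with some successor in Z. Z1 = {Req, Hold, Crit, Store, Halt, Wait}; fixed.
Sat(E[(full ∧ grant) U ¬full]) = {Req, Hold, Crit, Store, Halt, Wait}
AG E[(full ∧ grant) U ¬full]: greatest fixpoint, start Z0 = {Req, Hold, Crit, Store, Halt, Wait}, keep only states in Sat with every successor in Z. Z1 = {Req, Crit, Store, Halt, Wait}; fixed.
Sat(AG E[(full ∧ grant) U ¬full]) = {Req, Crit, Store, Halt, Wait}
Store ∈ Sat(AG E[(full ∧ grant) U ¬full]) = {Req, Crit, Store, Halt, Wait}, so the formula holds at Store.

Yes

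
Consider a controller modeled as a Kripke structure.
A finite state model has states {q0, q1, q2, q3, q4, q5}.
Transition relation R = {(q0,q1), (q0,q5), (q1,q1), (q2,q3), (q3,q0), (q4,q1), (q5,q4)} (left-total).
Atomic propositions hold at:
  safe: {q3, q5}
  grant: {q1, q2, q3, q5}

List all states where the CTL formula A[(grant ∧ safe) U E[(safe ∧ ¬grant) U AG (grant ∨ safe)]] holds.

{q1}

Sat(grant ∧ safe) = {q3, q5}
Sat(¬grant) = {q0, q4}
Sat(safe ∧ ¬grant) = ∅
Sat(grant ∨ safe) = {q1, q2, q3, q5}
AG (grant ∨ safe): greatest fixpoint, start Z0 = {q1, q2, q3, q5}, keep only states in Sat with every successor in Z. Z1 = {q1, q2}; Z2 = {q1}; fixed.
Sat(AG (grant ∨ safe)) = {q1}
E[(safe ∧ ¬grant) U AG (grant ∨ safe)]: least fixpoint, start Z0 = Sat(AG (grant ∨ safe)) = {q1}, add states in Sat(safe ∧ ¬grant) with some successor in Z. Already a fixed point.
Sat(E[(safe ∧ ¬grant) U AG (grant ∨ safe)]) = {q1}
A[(grant ∧ safe) U E[(safe ∧ ¬grant) U AG (grant ∨ safe)]]: least fixpoint, start Z0 = Sat(E[(safe ∧ ¬grant) U AG (grant ∨ safe)]) = {q1}, add states in Sat(grant ∧ safe) with every successor in Z. Already a fixed point.
Sat(A[(grant ∧ safe) U E[(safe ∧ ¬grant) U AG (grant ∨ safe)]]) = {q1}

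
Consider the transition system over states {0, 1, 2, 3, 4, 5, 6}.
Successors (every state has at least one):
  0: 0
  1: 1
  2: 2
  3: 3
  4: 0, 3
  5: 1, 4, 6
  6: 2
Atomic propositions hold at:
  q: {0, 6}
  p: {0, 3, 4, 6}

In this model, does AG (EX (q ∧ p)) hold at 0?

Sat(q ∧ p) = {0, 6}
Sat(EX (q ∧ p)) = {s : some successor in {0, 6}} = {0, 4, 5}
AG (EX (q ∧ p)): greatest fixpoint, start Z0 = {0, 4, 5}, keep only states in Sat with every successor in Z. Z1 = {0}; fixed.
Sat(AG (EX (q ∧ p))) = {0}
0 ∈ Sat(AG (EX (q ∧ p))) = {0}, so the formula holds at 0.

Yes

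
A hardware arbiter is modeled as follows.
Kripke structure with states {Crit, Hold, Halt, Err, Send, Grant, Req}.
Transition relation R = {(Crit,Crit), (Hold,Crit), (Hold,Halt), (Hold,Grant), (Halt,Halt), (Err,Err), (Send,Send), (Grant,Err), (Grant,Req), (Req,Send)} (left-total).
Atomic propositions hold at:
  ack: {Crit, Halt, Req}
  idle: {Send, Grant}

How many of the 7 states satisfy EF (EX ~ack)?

Sat(~ack) = {Hold, Err, Send, Grant}
Sat(EX ~ack) = {s : some successor in {Hold, Err, Send, Grant}} = {Hold, Err, Send, Grant, Req}
EF (EX ~ack): least fixpoint, start Z0 = {Hold, Err, Send, Grant, Req}, add states with some successor in Z. Already a fixed point.
Sat(EF (EX ~ack)) = {Hold, Err, Send, Grant, Req}
|Sat(EF (EX ~ack))| = |{Hold, Err, Send, Grant, Req}| = 5.

5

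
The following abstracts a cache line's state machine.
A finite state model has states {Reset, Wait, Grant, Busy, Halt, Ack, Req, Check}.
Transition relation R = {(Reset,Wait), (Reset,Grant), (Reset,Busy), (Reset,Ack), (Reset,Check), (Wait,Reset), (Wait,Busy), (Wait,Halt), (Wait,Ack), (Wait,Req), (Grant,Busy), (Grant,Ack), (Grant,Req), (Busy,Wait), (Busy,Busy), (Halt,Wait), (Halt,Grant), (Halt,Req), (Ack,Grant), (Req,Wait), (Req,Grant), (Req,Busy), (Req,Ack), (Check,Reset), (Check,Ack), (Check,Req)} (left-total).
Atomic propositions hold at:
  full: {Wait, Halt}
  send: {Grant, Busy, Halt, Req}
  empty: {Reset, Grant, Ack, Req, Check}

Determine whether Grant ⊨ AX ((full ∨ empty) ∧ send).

No

Sat(full ∨ empty) = {Reset, Wait, Grant, Halt, Ack, Req, Check}
Sat((full ∨ empty) ∧ send) = {Grant, Halt, Req}
Sat(AX ((full ∨ empty) ∧ send)) = {s : every successor in {Grant, Halt, Req}} = {Ack}
Grant ∉ Sat(AX ((full ∨ empty) ∧ send)) = {Ack}, so the formula does not hold at Grant.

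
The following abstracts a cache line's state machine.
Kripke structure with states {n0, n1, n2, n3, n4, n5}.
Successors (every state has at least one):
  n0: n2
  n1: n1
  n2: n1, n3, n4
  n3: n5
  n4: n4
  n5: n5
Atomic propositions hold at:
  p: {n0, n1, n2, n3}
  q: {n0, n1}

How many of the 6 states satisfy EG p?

EG p: greatest fixpoint, start Z0 = {n0, n1, n2, n3}, keep only states in Sat with some successor in Z. Z1 = {n0, n1, n2}; fixed.
Sat(EG p) = {n0, n1, n2}
|Sat(EG p)| = |{n0, n1, n2}| = 3.

3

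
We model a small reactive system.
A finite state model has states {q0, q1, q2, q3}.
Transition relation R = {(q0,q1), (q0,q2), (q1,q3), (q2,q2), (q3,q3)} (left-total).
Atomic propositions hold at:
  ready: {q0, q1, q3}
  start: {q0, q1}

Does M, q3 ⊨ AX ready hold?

Sat(AX ready) = {s : every successor in {q0, q1, q3}} = {q1, q3}
q3 ∈ Sat(AX ready) = {q1, q3}, so the formula holds at q3.

Yes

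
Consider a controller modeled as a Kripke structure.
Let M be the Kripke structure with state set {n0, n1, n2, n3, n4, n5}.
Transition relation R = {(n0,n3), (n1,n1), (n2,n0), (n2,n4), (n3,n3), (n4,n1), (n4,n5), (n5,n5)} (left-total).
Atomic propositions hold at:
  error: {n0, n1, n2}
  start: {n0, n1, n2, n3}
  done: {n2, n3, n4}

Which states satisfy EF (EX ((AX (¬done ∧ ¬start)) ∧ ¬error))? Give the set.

{n2, n4, n5}

Sat(¬done) = {n0, n1, n5}
Sat(¬start) = {n4, n5}
Sat(¬done ∧ ¬start) = {n5}
Sat(AX (¬done ∧ ¬start)) = {s : every successor in {n5}} = {n5}
Sat(¬error) = {n3, n4, n5}
Sat((AX (¬done ∧ ¬start)) ∧ ¬error) = {n5}
Sat(EX ((AX (¬done ∧ ¬start)) ∧ ¬error)) = {s : some successor in {n5}} = {n4, n5}
EF (EX ((AX (¬done ∧ ¬start)) ∧ ¬error)): least fixpoint, start Z0 = {n4, n5}, add states with some successor in Z. Z1 = {n2, n4, n5}; fixed.
Sat(EF (EX ((AX (¬done ∧ ¬start)) ∧ ¬error))) = {n2, n4, n5}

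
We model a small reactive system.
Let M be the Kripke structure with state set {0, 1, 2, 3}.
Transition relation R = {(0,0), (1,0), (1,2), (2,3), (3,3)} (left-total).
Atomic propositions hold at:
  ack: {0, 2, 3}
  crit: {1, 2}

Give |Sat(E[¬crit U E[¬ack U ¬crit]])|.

3

Sat(¬crit) = {0, 3}
Sat(¬ack) = {1}
E[¬ack U ¬crit]: least fixpoint, start Z0 = Sat(¬crit) = {0, 3}, add states in Sat(¬ack) with some successor in Z. Z1 = {0, 1, 3}; fixed.
Sat(E[¬ack U ¬crit]) = {0, 1, 3}
E[¬crit U E[¬ack U ¬crit]]: least fixpoint, start Z0 = Sat(E[¬ack U ¬crit]) = {0, 1, 3}, add states in Sat(¬crit) with some successor in Z. Already a fixed point.
Sat(E[¬crit U E[¬ack U ¬crit]]) = {0, 1, 3}
|Sat(E[¬crit U E[¬ack U ¬crit]])| = |{0, 1, 3}| = 3.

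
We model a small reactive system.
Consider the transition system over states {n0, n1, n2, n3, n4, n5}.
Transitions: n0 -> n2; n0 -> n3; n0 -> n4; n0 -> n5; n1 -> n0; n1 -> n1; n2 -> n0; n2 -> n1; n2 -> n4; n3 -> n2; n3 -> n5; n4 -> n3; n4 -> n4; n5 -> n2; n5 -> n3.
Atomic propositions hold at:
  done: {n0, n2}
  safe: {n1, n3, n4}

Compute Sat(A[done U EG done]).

{n0, n2}

EG done: greatest fixpoint, start Z0 = {n0, n2}, keep only states in Sat with some successor in Z. Already a fixed point.
Sat(EG done) = {n0, n2}
A[done U EG done]: least fixpoint, start Z0 = Sat(EG done) = {n0, n2}, add states in Sat(done) with every successor in Z. Already a fixed point.
Sat(A[done U EG done]) = {n0, n2}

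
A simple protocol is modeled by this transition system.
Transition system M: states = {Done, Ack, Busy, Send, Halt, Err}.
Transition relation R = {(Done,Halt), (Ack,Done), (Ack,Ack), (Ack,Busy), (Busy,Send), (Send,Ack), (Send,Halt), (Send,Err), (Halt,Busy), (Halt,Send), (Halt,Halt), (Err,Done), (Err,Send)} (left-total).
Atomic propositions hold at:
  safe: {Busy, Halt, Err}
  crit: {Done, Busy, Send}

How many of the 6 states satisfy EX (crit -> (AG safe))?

4

AG safe: greatest fixpoint, start Z0 = {Busy, Halt, Err}, keep only states in Sat with every successor in Z. Z1 = ∅; fixed.
Sat(AG safe) = ∅
Sat(crit -> (AG safe)) = {Ack, Halt, Err}
Sat(EX (crit -> (AG safe))) = {s : some successor in {Ack, Halt, Err}} = {Done, Ack, Send, Halt}
|Sat(EX (crit -> (AG safe)))| = |{Done, Ack, Send, Halt}| = 4.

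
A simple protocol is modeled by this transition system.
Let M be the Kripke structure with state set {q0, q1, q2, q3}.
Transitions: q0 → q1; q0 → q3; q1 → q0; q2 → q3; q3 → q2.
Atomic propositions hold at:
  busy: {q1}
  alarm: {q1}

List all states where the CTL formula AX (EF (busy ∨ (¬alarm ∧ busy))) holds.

Sat(¬alarm) = {q0, q2, q3}
Sat(¬alarm ∧ busy) = ∅
Sat(busy ∨ (¬alarm ∧ busy)) = {q1}
EF (busy ∨ (¬alarm ∧ busy)): least fixpoint, start Z0 = {q1}, add states with some successor in Z. Z1 = {q0, q1}; fixed.
Sat(EF (busy ∨ (¬alarm ∧ busy))) = {q0, q1}
Sat(AX (EF (busy ∨ (¬alarm ∧ busy)))) = {s : every successor in {q0, q1}} = {q1}

{q1}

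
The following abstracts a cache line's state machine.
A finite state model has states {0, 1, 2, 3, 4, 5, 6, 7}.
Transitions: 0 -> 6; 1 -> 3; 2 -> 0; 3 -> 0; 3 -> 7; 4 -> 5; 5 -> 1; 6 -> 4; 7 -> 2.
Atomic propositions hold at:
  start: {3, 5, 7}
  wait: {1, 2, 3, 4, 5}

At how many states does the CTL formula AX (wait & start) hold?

Sat(wait & start) = {3, 5}
Sat(AX (wait & start)) = {s : every successor in {3, 5}} = {1, 4}
|Sat(AX (wait & start))| = |{1, 4}| = 2.

2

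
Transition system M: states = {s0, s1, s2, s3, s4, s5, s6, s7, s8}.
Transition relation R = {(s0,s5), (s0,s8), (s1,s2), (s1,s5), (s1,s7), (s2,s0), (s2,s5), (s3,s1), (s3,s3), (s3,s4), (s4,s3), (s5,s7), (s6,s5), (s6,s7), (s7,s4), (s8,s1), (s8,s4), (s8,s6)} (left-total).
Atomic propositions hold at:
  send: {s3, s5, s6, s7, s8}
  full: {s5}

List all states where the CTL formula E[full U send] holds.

{s3, s5, s6, s7, s8}

E[full U send]: least fixpoint, start Z0 = Sat(send) = {s3, s5, s6, s7, s8}, add states in Sat(full) with some successor in Z. Already a fixed point.
Sat(E[full U send]) = {s3, s5, s6, s7, s8}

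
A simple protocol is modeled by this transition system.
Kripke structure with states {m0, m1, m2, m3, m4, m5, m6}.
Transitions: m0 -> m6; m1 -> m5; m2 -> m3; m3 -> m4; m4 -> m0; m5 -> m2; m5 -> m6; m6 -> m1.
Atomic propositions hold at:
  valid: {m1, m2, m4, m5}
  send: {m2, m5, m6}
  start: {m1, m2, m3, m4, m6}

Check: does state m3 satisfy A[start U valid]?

A[start U valid]: least fixpoint, start Z0 = Sat(valid) = {m1, m2, m4, m5}, add states in Sat(start) with every successor in Z. Z1 = {m1, m2, m3, m4, m5, m6}; fixed.
Sat(A[start U valid]) = {m1, m2, m3, m4, m5, m6}
m3 ∈ Sat(A[start U valid]) = {m1, m2, m3, m4, m5, m6}, so the formula holds at m3.

Yes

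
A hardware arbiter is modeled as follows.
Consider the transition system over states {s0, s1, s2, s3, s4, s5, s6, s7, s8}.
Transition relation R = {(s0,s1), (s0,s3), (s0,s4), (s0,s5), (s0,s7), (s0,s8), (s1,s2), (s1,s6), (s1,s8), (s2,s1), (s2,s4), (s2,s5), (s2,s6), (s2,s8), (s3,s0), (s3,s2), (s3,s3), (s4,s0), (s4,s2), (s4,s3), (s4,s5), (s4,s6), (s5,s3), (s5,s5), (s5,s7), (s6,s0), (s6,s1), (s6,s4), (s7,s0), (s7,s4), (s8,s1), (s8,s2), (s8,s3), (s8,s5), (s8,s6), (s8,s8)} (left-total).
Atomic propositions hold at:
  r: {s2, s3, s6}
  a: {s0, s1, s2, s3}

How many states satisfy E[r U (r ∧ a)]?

Sat(r ∧ a) = {s2, s3}
E[r U (r ∧ a)]: least fixpoint, start Z0 = Sat((r ∧ a)) = {s2, s3}, add states in Sat(r) with some successor in Z. Already a fixed point.
Sat(E[r U (r ∧ a)]) = {s2, s3}
|Sat(E[r U (r ∧ a)])| = |{s2, s3}| = 2.

2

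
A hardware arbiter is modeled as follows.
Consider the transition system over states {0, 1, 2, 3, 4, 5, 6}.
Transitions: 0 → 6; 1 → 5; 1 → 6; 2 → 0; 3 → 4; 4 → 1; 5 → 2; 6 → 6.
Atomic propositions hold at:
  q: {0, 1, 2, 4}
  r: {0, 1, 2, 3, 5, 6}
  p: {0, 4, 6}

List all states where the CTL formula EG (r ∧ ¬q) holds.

Sat(¬q) = {3, 5, 6}
Sat(r ∧ ¬q) = {3, 5, 6}
EG (r ∧ ¬q): greatest fixpoint, start Z0 = {3, 5, 6}, keep only states in Sat with some successor in Z. Z1 = {6}; fixed.
Sat(EG (r ∧ ¬q)) = {6}

{6}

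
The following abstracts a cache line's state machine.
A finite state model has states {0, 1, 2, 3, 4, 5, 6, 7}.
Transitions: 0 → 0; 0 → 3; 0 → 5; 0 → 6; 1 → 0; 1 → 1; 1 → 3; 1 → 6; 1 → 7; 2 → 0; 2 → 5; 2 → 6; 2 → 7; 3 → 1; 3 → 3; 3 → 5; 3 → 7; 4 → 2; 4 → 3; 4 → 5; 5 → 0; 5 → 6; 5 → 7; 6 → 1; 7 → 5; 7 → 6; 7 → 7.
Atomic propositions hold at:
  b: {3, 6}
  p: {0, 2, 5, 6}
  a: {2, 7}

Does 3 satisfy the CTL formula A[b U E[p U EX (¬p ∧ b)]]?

Yes

Sat(¬p) = {1, 3, 4, 7}
Sat(¬p ∧ b) = {3}
Sat(EX (¬p ∧ b)) = {s : some successor in {3}} = {0, 1, 3, 4}
E[p U EX (¬p ∧ b)]: least fixpoint, start Z0 = Sat(EX (¬p ∧ b)) = {0, 1, 3, 4}, add states in Sat(p) with some successor in Z. Z1 = {0, 1, 2, 3, 4, 5, 6}; fixed.
Sat(E[p U EX (¬p ∧ b)]) = {0, 1, 2, 3, 4, 5, 6}
A[b U E[p U EX (¬p ∧ b)]]: least fixpoint, start Z0 = Sat(E[p U EX (¬p ∧ b)]) = {0, 1, 2, 3, 4, 5, 6}, add states in Sat(b) with every successor in Z. Already a fixed point.
Sat(A[b U E[p U EX (¬p ∧ b)]]) = {0, 1, 2, 3, 4, 5, 6}
3 ∈ Sat(A[b U E[p U EX (¬p ∧ b)]]) = {0, 1, 2, 3, 4, 5, 6}, so the formula holds at 3.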